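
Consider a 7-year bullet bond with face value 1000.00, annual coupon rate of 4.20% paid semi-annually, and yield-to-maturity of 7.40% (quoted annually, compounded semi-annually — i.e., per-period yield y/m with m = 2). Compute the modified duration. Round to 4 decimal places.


Answer: Modified duration = 5.8158

Derivation:
Coupon per period c = face * coupon_rate / m = 21.000000
Periods per year m = 2; per-period yield y/m = 0.037000
Number of cashflows N = 14
Cashflows (t years, CF_t, discount factor 1/(1+y/m)^(m*t), PV):
  t = 0.5000: CF_t = 21.000000, DF = 0.964320, PV = 20.250723
  t = 1.0000: CF_t = 21.000000, DF = 0.929913, PV = 19.528181
  t = 1.5000: CF_t = 21.000000, DF = 0.896734, PV = 18.831418
  t = 2.0000: CF_t = 21.000000, DF = 0.864739, PV = 18.159516
  t = 2.5000: CF_t = 21.000000, DF = 0.833885, PV = 17.511587
  t = 3.0000: CF_t = 21.000000, DF = 0.804132, PV = 16.886777
  t = 3.5000: CF_t = 21.000000, DF = 0.775441, PV = 16.284259
  t = 4.0000: CF_t = 21.000000, DF = 0.747773, PV = 15.703239
  t = 4.5000: CF_t = 21.000000, DF = 0.721093, PV = 15.142950
  t = 5.0000: CF_t = 21.000000, DF = 0.695364, PV = 14.602652
  t = 5.5000: CF_t = 21.000000, DF = 0.670554, PV = 14.081631
  t = 6.0000: CF_t = 21.000000, DF = 0.646629, PV = 13.579201
  t = 6.5000: CF_t = 21.000000, DF = 0.623557, PV = 13.094697
  t = 7.0000: CF_t = 1021.000000, DF = 0.601309, PV = 613.936074
Price P = sum_t PV_t = 827.592905
First compute Macaulay numerator sum_t t * PV_t:
  t * PV_t at t = 0.5000: 10.125362
  t * PV_t at t = 1.0000: 19.528181
  t * PV_t at t = 1.5000: 28.247127
  t * PV_t at t = 2.0000: 36.319032
  t * PV_t at t = 2.5000: 43.778968
  t * PV_t at t = 3.0000: 50.660330
  t * PV_t at t = 3.5000: 56.994906
  t * PV_t at t = 4.0000: 62.812956
  t * PV_t at t = 4.5000: 68.143275
  t * PV_t at t = 5.0000: 73.013259
  t * PV_t at t = 5.5000: 77.448973
  t * PV_t at t = 6.0000: 81.475206
  t * PV_t at t = 6.5000: 85.115532
  t * PV_t at t = 7.0000: 4297.552518
Macaulay duration D = 4991.215625 / 827.592905 = 6.031003
Modified duration = D / (1 + y/m) = 6.031003 / (1 + 0.037000) = 5.815818


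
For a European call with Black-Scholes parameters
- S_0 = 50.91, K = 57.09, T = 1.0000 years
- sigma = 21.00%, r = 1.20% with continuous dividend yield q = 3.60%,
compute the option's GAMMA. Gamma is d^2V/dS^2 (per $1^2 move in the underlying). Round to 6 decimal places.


d1 = -0.5548552479; d2 = -0.7648552479
phi(d1) = 0.3420252527; exp(-qT) = 0.9646402935; exp(-rT) = 0.9880717129
Gamma = exp(-qT) * phi(d1) / (S * sigma * sqrt(T)) = 0.9646402935 * 0.3420252527 / (50.9100 * 0.2100 * 1.0000000000) = 0.030860

Answer: Gamma = 0.030860


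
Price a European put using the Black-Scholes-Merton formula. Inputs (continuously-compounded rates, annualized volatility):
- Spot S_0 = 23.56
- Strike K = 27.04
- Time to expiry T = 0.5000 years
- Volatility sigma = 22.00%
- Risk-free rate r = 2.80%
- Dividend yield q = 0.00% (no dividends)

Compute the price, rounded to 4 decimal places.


Answer: Price = 3.5756

Derivation:
d1 = (ln(S/K) + (r - q + 0.5*sigma^2) * T) / (sigma * sqrt(T)) = -0.71782197
d2 = d1 - sigma * sqrt(T) = -0.87338546
exp(-rT) = 0.98609754; exp(-qT) = 1.00000000
P = K * exp(-rT) * N(-d2) - S_0 * exp(-qT) * N(-d1)
N(-d1) = 0.76356647; N(-d2) = 0.80877349
P = 27.0400 * 0.98609754 * 0.80877349 - 23.5600 * 1.00000000 * 0.76356647 = 3.5756


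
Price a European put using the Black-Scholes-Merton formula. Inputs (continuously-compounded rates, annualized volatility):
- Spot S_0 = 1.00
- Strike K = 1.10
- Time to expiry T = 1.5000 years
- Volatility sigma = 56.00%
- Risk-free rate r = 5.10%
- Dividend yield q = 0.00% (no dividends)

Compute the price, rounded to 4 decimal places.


d1 = (ln(S/K) + (r - q + 0.5*sigma^2) * T) / (sigma * sqrt(T)) = 0.31550276
d2 = d1 - sigma * sqrt(T) = -0.37035436
exp(-rT) = 0.92635291; exp(-qT) = 1.00000000
P = K * exp(-rT) * N(-d2) - S_0 * exp(-qT) * N(-d1)
N(-d1) = 0.37618998; N(-d2) = 0.64444076
P = 1.1000 * 0.92635291 * 0.64444076 - 1.0000 * 1.00000000 * 0.37618998 = 0.2805

Answer: Price = 0.2805


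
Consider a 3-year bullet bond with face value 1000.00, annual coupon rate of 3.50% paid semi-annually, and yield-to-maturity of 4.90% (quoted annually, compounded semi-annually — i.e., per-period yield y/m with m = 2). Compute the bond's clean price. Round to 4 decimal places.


Answer: Price = 961.3786

Derivation:
Coupon per period c = face * coupon_rate / m = 17.500000
Periods per year m = 2; per-period yield y/m = 0.024500
Number of cashflows N = 6
Cashflows (t years, CF_t, discount factor 1/(1+y/m)^(m*t), PV):
  t = 0.5000: CF_t = 17.500000, DF = 0.976086, PV = 17.081503
  t = 1.0000: CF_t = 17.500000, DF = 0.952744, PV = 16.673014
  t = 1.5000: CF_t = 17.500000, DF = 0.929960, PV = 16.274294
  t = 2.0000: CF_t = 17.500000, DF = 0.907721, PV = 15.885109
  t = 2.5000: CF_t = 17.500000, DF = 0.886013, PV = 15.505231
  t = 3.0000: CF_t = 1017.500000, DF = 0.864825, PV = 879.959413
Price P = sum_t PV_t = 961.378565


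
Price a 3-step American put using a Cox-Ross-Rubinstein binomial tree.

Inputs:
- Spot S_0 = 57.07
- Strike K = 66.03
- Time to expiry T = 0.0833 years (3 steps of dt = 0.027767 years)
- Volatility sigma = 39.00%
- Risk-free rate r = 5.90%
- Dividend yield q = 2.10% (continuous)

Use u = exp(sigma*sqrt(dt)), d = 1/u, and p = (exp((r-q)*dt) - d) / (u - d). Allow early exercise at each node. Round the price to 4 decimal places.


dt = T/N = 0.027767
u = exp(sigma*sqrt(dt)) = 1.067145; d = 1/u = 0.937080
p = (exp((r-q)*dt) - d) / (u - d) = 0.491876
Discount per step: exp(-r*dt) = 0.998363
Stock lattice S(k, i) with i counting down-moves:
  k=0: S(0,0) = 57.0700
  k=1: S(1,0) = 60.9020; S(1,1) = 53.4791
  k=2: S(2,0) = 64.9912; S(2,1) = 57.0700; S(2,2) = 50.1142
  k=3: S(3,0) = 69.3551; S(3,1) = 60.9020; S(3,2) = 53.4791; S(3,3) = 46.9610
Terminal payoffs V(N, i) = max(K - S_T, 0):
  V(3,0) = 0.000000; V(3,1) = 5.128026; V(3,2) = 12.550865; V(3,3) = 19.068994
Backward induction: V(k, i) = exp(-r*dt) * [p * V(k+1, i) + (1-p) * V(k+1, i+1)]; then take max(V_cont, immediate exercise) for American.
  V(2,0) = exp(-r*dt) * [p*0.000000 + (1-p)*5.128026] = 2.601410; exercise = 1.038754; V(2,0) = max -> 2.601410
  V(2,1) = exp(-r*dt) * [p*5.128026 + (1-p)*12.550865] = 8.885184; exercise = 8.960000; V(2,1) = max -> 8.960000
  V(2,2) = exp(-r*dt) * [p*12.550865 + (1-p)*19.068994] = 15.836920; exercise = 15.915791; V(2,2) = max -> 15.915791
  V(1,0) = exp(-r*dt) * [p*2.601410 + (1-p)*8.960000] = 5.822818; exercise = 5.128026; V(1,0) = max -> 5.822818
  V(1,1) = exp(-r*dt) * [p*8.960000 + (1-p)*15.915791] = 12.473955; exercise = 12.550865; V(1,1) = max -> 12.550865
  V(0,0) = exp(-r*dt) * [p*5.822818 + (1-p)*12.550865] = 9.226376; exercise = 8.960000; V(0,0) = max -> 9.226376

Answer: Price = V(0,0) = 9.2264


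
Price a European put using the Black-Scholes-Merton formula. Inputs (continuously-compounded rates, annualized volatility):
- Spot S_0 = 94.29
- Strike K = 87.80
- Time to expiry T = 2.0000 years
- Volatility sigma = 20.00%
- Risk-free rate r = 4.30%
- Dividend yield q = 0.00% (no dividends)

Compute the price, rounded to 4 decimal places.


Answer: Price = 4.4389

Derivation:
d1 = (ln(S/K) + (r - q + 0.5*sigma^2) * T) / (sigma * sqrt(T)) = 0.69760906
d2 = d1 - sigma * sqrt(T) = 0.41476635
exp(-rT) = 0.91759423; exp(-qT) = 1.00000000
P = K * exp(-rT) * N(-d2) - S_0 * exp(-qT) * N(-d1)
N(-d1) = 0.24271086; N(-d2) = 0.33915648
P = 87.8000 * 0.91759423 * 0.33915648 - 94.2900 * 1.00000000 * 0.24271086 = 4.4389


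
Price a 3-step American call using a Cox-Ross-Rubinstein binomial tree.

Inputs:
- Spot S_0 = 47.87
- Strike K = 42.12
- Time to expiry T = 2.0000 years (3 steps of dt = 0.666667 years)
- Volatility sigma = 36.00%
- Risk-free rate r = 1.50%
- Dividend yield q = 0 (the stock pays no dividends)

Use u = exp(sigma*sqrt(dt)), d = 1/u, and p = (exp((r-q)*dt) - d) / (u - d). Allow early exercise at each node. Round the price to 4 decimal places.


dt = T/N = 0.666667
u = exp(sigma*sqrt(dt)) = 1.341702; d = 1/u = 0.745322
p = (exp((r-q)*dt) - d) / (u - d) = 0.443892
Discount per step: exp(-r*dt) = 0.990050
Stock lattice S(k, i) with i counting down-moves:
  k=0: S(0,0) = 47.8700
  k=1: S(1,0) = 64.2273; S(1,1) = 35.6786
  k=2: S(2,0) = 86.1738; S(2,1) = 47.8700; S(2,2) = 26.5920
  k=3: S(3,0) = 115.6196; S(3,1) = 64.2273; S(3,2) = 35.6786; S(3,3) = 19.8196
Terminal payoffs V(N, i) = max(S_T - K, 0):
  V(3,0) = 73.499579; V(3,1) = 22.107263; V(3,2) = 0.000000; V(3,3) = 0.000000
Backward induction: V(k, i) = exp(-r*dt) * [p * V(k+1, i) + (1-p) * V(k+1, i+1)]; then take max(V_cont, immediate exercise) for American.
  V(2,0) = exp(-r*dt) * [p*73.499579 + (1-p)*22.107263] = 44.472932; exercise = 44.053831; V(2,0) = max -> 44.472932
  V(2,1) = exp(-r*dt) * [p*22.107263 + (1-p)*0.000000] = 9.715590; exercise = 5.750000; V(2,1) = max -> 9.715590
  V(2,2) = exp(-r*dt) * [p*0.000000 + (1-p)*0.000000] = 0.000000; exercise = 0.000000; V(2,2) = max -> 0.000000
  V(1,0) = exp(-r*dt) * [p*44.472932 + (1-p)*9.715590] = 24.893902; exercise = 22.107263; V(1,0) = max -> 24.893902
  V(1,1) = exp(-r*dt) * [p*9.715590 + (1-p)*0.000000] = 4.269759; exercise = 0.000000; V(1,1) = max -> 4.269759
  V(0,0) = exp(-r*dt) * [p*24.893902 + (1-p)*4.269759] = 13.291070; exercise = 5.750000; V(0,0) = max -> 13.291070

Answer: Price = V(0,0) = 13.2911


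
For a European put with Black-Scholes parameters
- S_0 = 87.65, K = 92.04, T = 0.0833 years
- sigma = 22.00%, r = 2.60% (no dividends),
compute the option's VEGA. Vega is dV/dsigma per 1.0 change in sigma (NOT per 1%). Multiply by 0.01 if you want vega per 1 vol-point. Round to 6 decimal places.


d1 = -0.7038256870; d2 = -0.7673215136
phi(d1) = 0.3114165630; exp(-qT) = 1.0000000000; exp(-rT) = 0.9978365437
Vega = S * exp(-qT) * phi(d1) * sqrt(T) = 87.6500 * 1.0000000000 * 0.3114165630 * 0.2886173938 = 7.878003

Answer: Vega = 7.878003


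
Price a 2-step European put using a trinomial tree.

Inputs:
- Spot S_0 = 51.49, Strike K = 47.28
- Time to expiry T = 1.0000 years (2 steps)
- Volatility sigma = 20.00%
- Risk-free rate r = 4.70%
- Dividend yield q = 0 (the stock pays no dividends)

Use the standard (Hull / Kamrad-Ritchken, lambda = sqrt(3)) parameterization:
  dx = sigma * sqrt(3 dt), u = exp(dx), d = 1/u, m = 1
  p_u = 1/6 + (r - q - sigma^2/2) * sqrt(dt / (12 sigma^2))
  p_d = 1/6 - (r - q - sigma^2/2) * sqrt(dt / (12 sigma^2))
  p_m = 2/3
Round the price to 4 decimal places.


dt = T/N = 0.500000; dx = sigma*sqrt(3*dt) = 0.244949
u = exp(dx) = 1.277556; d = 1/u = 0.782744
p_u = 0.194223, p_m = 0.666667, p_d = 0.139110
Discount per step: exp(-r*dt) = 0.976774
Stock lattice S(k, j) with j the centered position index:
  k=0: S(0,+0) = 51.4900
  k=1: S(1,-1) = 40.3035; S(1,+0) = 51.4900; S(1,+1) = 65.7814
  k=2: S(2,-2) = 31.5474; S(2,-1) = 40.3035; S(2,+0) = 51.4900; S(2,+1) = 65.7814; S(2,+2) = 84.0394
Terminal payoffs V(N, j) = max(K - S_T, 0):
  V(2,-2) = 15.732648; V(2,-1) = 6.976487; V(2,+0) = 0.000000; V(2,+1) = 0.000000; V(2,+2) = 0.000000
Backward induction: V(k, j) = exp(-r*dt) * [p_u * V(k+1, j+1) + p_m * V(k+1, j) + p_d * V(k+1, j-1)]
  V(1,-1) = exp(-r*dt) * [p_u*0.000000 + p_m*6.976487 + p_d*15.732648] = 6.680703
  V(1,+0) = exp(-r*dt) * [p_u*0.000000 + p_m*0.000000 + p_d*6.976487] = 0.947958
  V(1,+1) = exp(-r*dt) * [p_u*0.000000 + p_m*0.000000 + p_d*0.000000] = 0.000000
  V(0,+0) = exp(-r*dt) * [p_u*0.000000 + p_m*0.947958 + p_d*6.680703] = 1.525060

Answer: Price = V(0,0) = 1.5251


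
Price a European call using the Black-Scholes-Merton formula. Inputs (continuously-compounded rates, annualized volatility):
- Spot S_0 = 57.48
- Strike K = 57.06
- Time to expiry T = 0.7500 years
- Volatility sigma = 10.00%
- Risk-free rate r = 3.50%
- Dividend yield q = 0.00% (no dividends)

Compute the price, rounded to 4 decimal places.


d1 = (ln(S/K) + (r - q + 0.5*sigma^2) * T) / (sigma * sqrt(T)) = 0.43109261
d2 = d1 - sigma * sqrt(T) = 0.34449007
exp(-rT) = 0.97409154; exp(-qT) = 1.00000000
C = S_0 * exp(-qT) * N(d1) - K * exp(-rT) * N(d2)
N(d1) = 0.66679948; N(d2) = 0.63476112
C = 57.4800 * 1.00000000 * 0.66679948 - 57.0600 * 0.97409154 * 0.63476112 = 3.0466

Answer: Price = 3.0466


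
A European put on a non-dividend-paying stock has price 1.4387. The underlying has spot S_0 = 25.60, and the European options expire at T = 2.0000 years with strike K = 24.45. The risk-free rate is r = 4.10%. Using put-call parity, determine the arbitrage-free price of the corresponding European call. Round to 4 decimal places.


Answer: Call price = 4.5136

Derivation:
Put-call parity: C - P = S_0 * exp(-qT) - K * exp(-rT).
S_0 * exp(-qT) = 25.6000 * 1.00000000 = 25.60000000
K * exp(-rT) = 24.4500 * 0.92127196 = 22.52509939
C = P + S*exp(-qT) - K*exp(-rT)
C = 1.4387 + 25.60000000 - 22.52509939 = 4.5136


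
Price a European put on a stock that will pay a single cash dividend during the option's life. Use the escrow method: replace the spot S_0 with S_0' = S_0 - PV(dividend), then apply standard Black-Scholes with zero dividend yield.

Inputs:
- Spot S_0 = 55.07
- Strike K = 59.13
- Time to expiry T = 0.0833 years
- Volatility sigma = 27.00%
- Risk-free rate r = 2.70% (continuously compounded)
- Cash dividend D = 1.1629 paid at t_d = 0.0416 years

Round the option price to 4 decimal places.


PV(D) = D * exp(-r * t_d) = 1.1629 * 0.99887743 = 1.16159456
S_0' = S_0 - PV(D) = 55.0700 - 1.16159456 = 53.90840544
d1 = (ln(S_0'/K) + (r + sigma^2/2)*T) / (sigma*sqrt(T)) = -1.11857192
d2 = d1 - sigma*sqrt(T) = -1.19649861
exp(-rT) = 0.99775343
N(-d1) = 0.86833860; N(-d2) = 0.88424898
P = K * exp(-rT) * N(-d2) - S_0' * N(-d1) = 59.1300 * 0.99775343 * 0.88424898 - 53.90840544 * 0.86833860 = 5.3574

Answer: Price = 5.3574


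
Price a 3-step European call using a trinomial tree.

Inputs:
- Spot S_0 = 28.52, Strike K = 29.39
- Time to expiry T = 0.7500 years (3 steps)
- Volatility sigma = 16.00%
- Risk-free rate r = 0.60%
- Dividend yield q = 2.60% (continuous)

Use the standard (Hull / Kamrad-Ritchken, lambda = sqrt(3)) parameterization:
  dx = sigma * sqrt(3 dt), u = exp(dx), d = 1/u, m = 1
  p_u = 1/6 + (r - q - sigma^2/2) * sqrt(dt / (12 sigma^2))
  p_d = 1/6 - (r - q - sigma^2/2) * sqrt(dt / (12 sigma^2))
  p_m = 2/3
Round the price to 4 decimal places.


dt = T/N = 0.250000; dx = sigma*sqrt(3*dt) = 0.138564
u = exp(dx) = 1.148623; d = 1/u = 0.870607
p_u = 0.137077, p_m = 0.666667, p_d = 0.196256
Discount per step: exp(-r*dt) = 0.998501
Stock lattice S(k, j) with j the centered position index:
  k=0: S(0,+0) = 28.5200
  k=1: S(1,-1) = 24.8297; S(1,+0) = 28.5200; S(1,+1) = 32.7587
  k=2: S(2,-2) = 21.6169; S(2,-1) = 24.8297; S(2,+0) = 28.5200; S(2,+1) = 32.7587; S(2,+2) = 37.6274
  k=3: S(3,-3) = 18.8199; S(3,-2) = 21.6169; S(3,-1) = 24.8297; S(3,+0) = 28.5200; S(3,+1) = 32.7587; S(3,+2) = 37.6274; S(3,+3) = 43.2198
Terminal payoffs V(N, j) = max(S_T - K, 0):
  V(3,-3) = 0.000000; V(3,-2) = 0.000000; V(3,-1) = 0.000000; V(3,+0) = 0.000000; V(3,+1) = 3.368736; V(3,+2) = 8.237446; V(3,+3) = 13.829760
Backward induction: V(k, j) = exp(-r*dt) * [p_u * V(k+1, j+1) + p_m * V(k+1, j) + p_d * V(k+1, j-1)]
  V(2,-2) = exp(-r*dt) * [p_u*0.000000 + p_m*0.000000 + p_d*0.000000] = 0.000000
  V(2,-1) = exp(-r*dt) * [p_u*0.000000 + p_m*0.000000 + p_d*0.000000] = 0.000000
  V(2,+0) = exp(-r*dt) * [p_u*3.368736 + p_m*0.000000 + p_d*0.000000] = 0.461086
  V(2,+1) = exp(-r*dt) * [p_u*8.237446 + p_m*3.368736 + p_d*0.000000] = 3.369933
  V(2,+2) = exp(-r*dt) * [p_u*13.829760 + p_m*8.237446 + p_d*3.368736] = 8.036449
  V(1,-1) = exp(-r*dt) * [p_u*0.461086 + p_m*0.000000 + p_d*0.000000] = 0.063110
  V(1,+0) = exp(-r*dt) * [p_u*3.369933 + p_m*0.461086 + p_d*0.000000] = 0.768179
  V(1,+1) = exp(-r*dt) * [p_u*8.036449 + p_m*3.369933 + p_d*0.461086] = 3.433575
  V(0,+0) = exp(-r*dt) * [p_u*3.433575 + p_m*0.768179 + p_d*0.063110] = 0.993679

Answer: Price = V(0,0) = 0.9937


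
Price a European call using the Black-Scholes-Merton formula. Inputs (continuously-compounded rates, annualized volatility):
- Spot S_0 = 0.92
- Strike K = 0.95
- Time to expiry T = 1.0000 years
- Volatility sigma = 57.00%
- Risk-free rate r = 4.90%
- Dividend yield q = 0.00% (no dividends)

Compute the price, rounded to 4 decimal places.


d1 = (ln(S/K) + (r - q + 0.5*sigma^2) * T) / (sigma * sqrt(T)) = 0.31466962
d2 = d1 - sigma * sqrt(T) = -0.25533038
exp(-rT) = 0.95218113; exp(-qT) = 1.00000000
C = S_0 * exp(-qT) * N(d1) - K * exp(-rT) * N(d2)
N(d1) = 0.62349374; N(d2) = 0.39923397
C = 0.9200 * 1.00000000 * 0.62349374 - 0.9500 * 0.95218113 * 0.39923397 = 0.2125

Answer: Price = 0.2125


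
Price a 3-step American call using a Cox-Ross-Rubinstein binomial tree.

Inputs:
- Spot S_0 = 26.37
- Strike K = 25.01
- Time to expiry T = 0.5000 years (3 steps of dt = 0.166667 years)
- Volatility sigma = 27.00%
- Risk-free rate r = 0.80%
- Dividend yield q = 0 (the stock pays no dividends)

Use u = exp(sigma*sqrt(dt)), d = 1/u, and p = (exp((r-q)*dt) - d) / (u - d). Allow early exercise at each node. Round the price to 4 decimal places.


dt = T/N = 0.166667
u = exp(sigma*sqrt(dt)) = 1.116532; d = 1/u = 0.895631
p = (exp((r-q)*dt) - d) / (u - d) = 0.478511
Discount per step: exp(-r*dt) = 0.998668
Stock lattice S(k, i) with i counting down-moves:
  k=0: S(0,0) = 26.3700
  k=1: S(1,0) = 29.4429; S(1,1) = 23.6178
  k=2: S(2,0) = 32.8740; S(2,1) = 26.3700; S(2,2) = 21.1528
  k=3: S(3,0) = 36.7048; S(3,1) = 29.4429; S(3,2) = 23.6178; S(3,3) = 18.9451
Terminal payoffs V(N, i) = max(S_T - K, 0):
  V(3,0) = 11.694821; V(3,1) = 4.432937; V(3,2) = 0.000000; V(3,3) = 0.000000
Backward induction: V(k, i) = exp(-r*dt) * [p * V(k+1, i) + (1-p) * V(k+1, i+1)]; then take max(V_cont, immediate exercise) for American.
  V(2,0) = exp(-r*dt) * [p*11.694821 + (1-p)*4.432937] = 7.897292; exercise = 7.863967; V(2,0) = max -> 7.897292
  V(2,1) = exp(-r*dt) * [p*4.432937 + (1-p)*0.000000] = 2.118383; exercise = 1.360000; V(2,1) = max -> 2.118383
  V(2,2) = exp(-r*dt) * [p*0.000000 + (1-p)*0.000000] = 0.000000; exercise = 0.000000; V(2,2) = max -> 0.000000
  V(1,0) = exp(-r*dt) * [p*7.897292 + (1-p)*2.118383] = 4.877147; exercise = 4.432937; V(1,0) = max -> 4.877147
  V(1,1) = exp(-r*dt) * [p*2.118383 + (1-p)*0.000000] = 1.012319; exercise = 0.000000; V(1,1) = max -> 1.012319
  V(0,0) = exp(-r*dt) * [p*4.877147 + (1-p)*1.012319] = 2.857869; exercise = 1.360000; V(0,0) = max -> 2.857869

Answer: Price = V(0,0) = 2.8579


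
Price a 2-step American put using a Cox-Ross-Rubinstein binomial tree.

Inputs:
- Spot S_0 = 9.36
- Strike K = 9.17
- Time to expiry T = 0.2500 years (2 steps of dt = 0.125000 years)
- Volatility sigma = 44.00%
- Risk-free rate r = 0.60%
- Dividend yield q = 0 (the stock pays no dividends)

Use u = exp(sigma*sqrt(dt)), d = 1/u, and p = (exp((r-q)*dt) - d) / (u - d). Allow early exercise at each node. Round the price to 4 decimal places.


Answer: Price = V(0,0) = 0.6644

Derivation:
dt = T/N = 0.125000
u = exp(sigma*sqrt(dt)) = 1.168316; d = 1/u = 0.855933
p = (exp((r-q)*dt) - d) / (u - d) = 0.463589
Discount per step: exp(-r*dt) = 0.999250
Stock lattice S(k, i) with i counting down-moves:
  k=0: S(0,0) = 9.3600
  k=1: S(1,0) = 10.9354; S(1,1) = 8.0115
  k=2: S(2,0) = 12.7760; S(2,1) = 9.3600; S(2,2) = 6.8573
Terminal payoffs V(N, i) = max(K - S_T, 0):
  V(2,0) = 0.000000; V(2,1) = 0.000000; V(2,2) = 2.312669
Backward induction: V(k, i) = exp(-r*dt) * [p * V(k+1, i) + (1-p) * V(k+1, i+1)]; then take max(V_cont, immediate exercise) for American.
  V(1,0) = exp(-r*dt) * [p*0.000000 + (1-p)*0.000000] = 0.000000; exercise = 0.000000; V(1,0) = max -> 0.000000
  V(1,1) = exp(-r*dt) * [p*0.000000 + (1-p)*2.312669] = 1.239611; exercise = 1.158470; V(1,1) = max -> 1.239611
  V(0,0) = exp(-r*dt) * [p*0.000000 + (1-p)*1.239611] = 0.664442; exercise = 0.000000; V(0,0) = max -> 0.664442


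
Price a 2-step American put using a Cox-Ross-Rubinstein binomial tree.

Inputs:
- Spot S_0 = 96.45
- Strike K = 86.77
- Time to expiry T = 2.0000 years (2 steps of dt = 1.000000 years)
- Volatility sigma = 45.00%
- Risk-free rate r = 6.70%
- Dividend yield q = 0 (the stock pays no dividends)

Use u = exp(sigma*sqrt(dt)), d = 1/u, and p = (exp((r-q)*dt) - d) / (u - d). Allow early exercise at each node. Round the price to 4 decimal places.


Answer: Price = V(0,0) = 12.6717

Derivation:
dt = T/N = 1.000000
u = exp(sigma*sqrt(dt)) = 1.568312; d = 1/u = 0.637628
p = (exp((r-q)*dt) - d) / (u - d) = 0.463817
Discount per step: exp(-r*dt) = 0.935195
Stock lattice S(k, i) with i counting down-moves:
  k=0: S(0,0) = 96.4500
  k=1: S(1,0) = 151.2637; S(1,1) = 61.4992
  k=2: S(2,0) = 237.2287; S(2,1) = 96.4500; S(2,2) = 39.2136
Terminal payoffs V(N, i) = max(K - S_T, 0):
  V(2,0) = 0.000000; V(2,1) = 0.000000; V(2,2) = 47.556356
Backward induction: V(k, i) = exp(-r*dt) * [p * V(k+1, i) + (1-p) * V(k+1, i+1)]; then take max(V_cont, immediate exercise) for American.
  V(1,0) = exp(-r*dt) * [p*0.000000 + (1-p)*0.000000] = 0.000000; exercise = 0.000000; V(1,0) = max -> 0.000000
  V(1,1) = exp(-r*dt) * [p*0.000000 + (1-p)*47.556356] = 23.846446; exercise = 25.270765; V(1,1) = max -> 25.270765
  V(0,0) = exp(-r*dt) * [p*0.000000 + (1-p)*25.270765] = 12.671659; exercise = 0.000000; V(0,0) = max -> 12.671659


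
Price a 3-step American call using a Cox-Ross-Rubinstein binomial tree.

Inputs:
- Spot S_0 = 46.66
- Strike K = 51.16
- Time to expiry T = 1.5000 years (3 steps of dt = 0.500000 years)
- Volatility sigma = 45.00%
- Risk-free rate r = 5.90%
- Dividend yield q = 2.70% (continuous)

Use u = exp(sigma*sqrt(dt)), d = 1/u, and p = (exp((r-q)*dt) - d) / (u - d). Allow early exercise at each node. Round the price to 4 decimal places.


dt = T/N = 0.500000
u = exp(sigma*sqrt(dt)) = 1.374648; d = 1/u = 0.727459
p = (exp((r-q)*dt) - d) / (u - d) = 0.446036
Discount per step: exp(-r*dt) = 0.970931
Stock lattice S(k, i) with i counting down-moves:
  k=0: S(0,0) = 46.6600
  k=1: S(1,0) = 64.1411; S(1,1) = 33.9432
  k=2: S(2,0) = 88.1715; S(2,1) = 46.6600; S(2,2) = 24.6923
  k=3: S(3,0) = 121.2048; S(3,1) = 64.1411; S(3,2) = 33.9432; S(3,3) = 17.9626
Terminal payoffs V(N, i) = max(S_T - K, 0):
  V(3,0) = 70.044769; V(3,1) = 12.981098; V(3,2) = 0.000000; V(3,3) = 0.000000
Backward induction: V(k, i) = exp(-r*dt) * [p * V(k+1, i) + (1-p) * V(k+1, i+1)]; then take max(V_cont, immediate exercise) for American.
  V(2,0) = exp(-r*dt) * [p*70.044769 + (1-p)*12.981098] = 37.316324; exercise = 37.011464; V(2,0) = max -> 37.316324
  V(2,1) = exp(-r*dt) * [p*12.981098 + (1-p)*0.000000] = 5.621727; exercise = 0.000000; V(2,1) = max -> 5.621727
  V(2,2) = exp(-r*dt) * [p*0.000000 + (1-p)*0.000000] = 0.000000; exercise = 0.000000; V(2,2) = max -> 0.000000
  V(1,0) = exp(-r*dt) * [p*37.316324 + (1-p)*5.621727] = 19.184293; exercise = 12.981098; V(1,0) = max -> 19.184293
  V(1,1) = exp(-r*dt) * [p*5.621727 + (1-p)*0.000000] = 2.434602; exercise = 0.000000; V(1,1) = max -> 2.434602
  V(0,0) = exp(-r*dt) * [p*19.184293 + (1-p)*2.434602] = 9.617622; exercise = 0.000000; V(0,0) = max -> 9.617622

Answer: Price = V(0,0) = 9.6176


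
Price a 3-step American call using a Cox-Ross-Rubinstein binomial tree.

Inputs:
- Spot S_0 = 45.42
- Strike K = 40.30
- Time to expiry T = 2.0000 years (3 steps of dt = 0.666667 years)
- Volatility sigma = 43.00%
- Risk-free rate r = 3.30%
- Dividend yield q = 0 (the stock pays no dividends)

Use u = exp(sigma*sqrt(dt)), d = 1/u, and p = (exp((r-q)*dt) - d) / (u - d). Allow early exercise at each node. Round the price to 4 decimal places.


Answer: Price = V(0,0) = 14.8355

Derivation:
dt = T/N = 0.666667
u = exp(sigma*sqrt(dt)) = 1.420620; d = 1/u = 0.703918
p = (exp((r-q)*dt) - d) / (u - d) = 0.444154
Discount per step: exp(-r*dt) = 0.978240
Stock lattice S(k, i) with i counting down-moves:
  k=0: S(0,0) = 45.4200
  k=1: S(1,0) = 64.5246; S(1,1) = 31.9720
  k=2: S(2,0) = 91.6649; S(2,1) = 45.4200; S(2,2) = 22.5056
  k=3: S(3,0) = 130.2210; S(3,1) = 64.5246; S(3,2) = 31.9720; S(3,3) = 15.8421
Terminal payoffs V(N, i) = max(S_T - K, 0):
  V(3,0) = 89.921015; V(3,1) = 24.224569; V(3,2) = 0.000000; V(3,3) = 0.000000
Backward induction: V(k, i) = exp(-r*dt) * [p * V(k+1, i) + (1-p) * V(k+1, i+1)]; then take max(V_cont, immediate exercise) for American.
  V(2,0) = exp(-r*dt) * [p*89.921015 + (1-p)*24.224569] = 52.241824; exercise = 51.364906; V(2,0) = max -> 52.241824
  V(2,1) = exp(-r*dt) * [p*24.224569 + (1-p)*0.000000] = 10.525306; exercise = 5.120000; V(2,1) = max -> 10.525306
  V(2,2) = exp(-r*dt) * [p*0.000000 + (1-p)*0.000000] = 0.000000; exercise = 0.000000; V(2,2) = max -> 0.000000
  V(1,0) = exp(-r*dt) * [p*52.241824 + (1-p)*10.525306] = 28.421641; exercise = 24.224569; V(1,0) = max -> 28.421641
  V(1,1) = exp(-r*dt) * [p*10.525306 + (1-p)*0.000000] = 4.573129; exercise = 0.000000; V(1,1) = max -> 4.573129
  V(0,0) = exp(-r*dt) * [p*28.421641 + (1-p)*4.573129] = 14.835532; exercise = 5.120000; V(0,0) = max -> 14.835532


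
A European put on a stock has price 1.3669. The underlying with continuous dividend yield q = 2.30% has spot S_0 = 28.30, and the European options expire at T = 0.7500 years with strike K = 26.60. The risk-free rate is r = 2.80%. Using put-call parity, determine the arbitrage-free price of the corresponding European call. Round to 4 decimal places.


Answer: Call price = 3.1357

Derivation:
Put-call parity: C - P = S_0 * exp(-qT) - K * exp(-rT).
S_0 * exp(-qT) = 28.3000 * 0.98289793 = 27.81601140
K * exp(-rT) = 26.6000 * 0.97921896 = 26.04722446
C = P + S*exp(-qT) - K*exp(-rT)
C = 1.3669 + 27.81601140 - 26.04722446 = 3.1357


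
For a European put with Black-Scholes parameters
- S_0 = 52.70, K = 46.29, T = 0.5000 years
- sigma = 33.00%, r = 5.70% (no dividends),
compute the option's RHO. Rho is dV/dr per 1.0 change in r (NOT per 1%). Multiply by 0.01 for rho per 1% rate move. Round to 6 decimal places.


d1 = 0.7945930342; d2 = 0.5612477964
phi(d1) = 0.2909430958; exp(-qT) = 1.0000000000; exp(-rT) = 0.9719022941
N(-d2) = 0.2873143119
Rho = -K*T*exp(-rT)*N(-d2) = -46.2900 * 0.5000 * 0.9719022941 * 0.2873143119 = -6.463043

Answer: Rho = -6.463043


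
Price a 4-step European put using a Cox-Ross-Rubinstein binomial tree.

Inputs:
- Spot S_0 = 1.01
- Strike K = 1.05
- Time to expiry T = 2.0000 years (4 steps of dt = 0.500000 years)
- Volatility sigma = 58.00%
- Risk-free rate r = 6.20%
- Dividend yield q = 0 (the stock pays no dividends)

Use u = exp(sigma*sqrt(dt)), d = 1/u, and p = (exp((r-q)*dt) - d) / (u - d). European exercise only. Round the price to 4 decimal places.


dt = T/N = 0.500000
u = exp(sigma*sqrt(dt)) = 1.507002; d = 1/u = 0.663569
p = (exp((r-q)*dt) - d) / (u - d) = 0.436213
Discount per step: exp(-r*dt) = 0.969476
Stock lattice S(k, i) with i counting down-moves:
  k=0: S(0,0) = 1.0100
  k=1: S(1,0) = 1.5221; S(1,1) = 0.6702
  k=2: S(2,0) = 2.2938; S(2,1) = 1.0100; S(2,2) = 0.4447
  k=3: S(3,0) = 3.4567; S(3,1) = 1.5221; S(3,2) = 0.6702; S(3,3) = 0.2951
  k=4: S(4,0) = 5.2093; S(4,1) = 2.2938; S(4,2) = 1.0100; S(4,3) = 0.4447; S(4,4) = 0.1958
Terminal payoffs V(N, i) = max(K - S_T, 0):
  V(4,0) = 0.000000; V(4,1) = 0.000000; V(4,2) = 0.040000; V(4,3) = 0.605272; V(4,4) = 0.854176
Backward induction: V(k, i) = exp(-r*dt) * [p * V(k+1, i) + (1-p) * V(k+1, i+1)].
  V(3,0) = exp(-r*dt) * [p*0.000000 + (1-p)*0.000000] = 0.000000
  V(3,1) = exp(-r*dt) * [p*0.000000 + (1-p)*0.040000] = 0.021863
  V(3,2) = exp(-r*dt) * [p*0.040000 + (1-p)*0.605272] = 0.347744
  V(3,3) = exp(-r*dt) * [p*0.605272 + (1-p)*0.854176] = 0.722842
  V(2,0) = exp(-r*dt) * [p*0.000000 + (1-p)*0.021863] = 0.011950
  V(2,1) = exp(-r*dt) * [p*0.021863 + (1-p)*0.347744] = 0.199315
  V(2,2) = exp(-r*dt) * [p*0.347744 + (1-p)*0.722842] = 0.542150
  V(1,0) = exp(-r*dt) * [p*0.011950 + (1-p)*0.199315] = 0.113995
  V(1,1) = exp(-r*dt) * [p*0.199315 + (1-p)*0.542150] = 0.380617
  V(0,0) = exp(-r*dt) * [p*0.113995 + (1-p)*0.380617] = 0.256245

Answer: Price = V(0,0) = 0.2562


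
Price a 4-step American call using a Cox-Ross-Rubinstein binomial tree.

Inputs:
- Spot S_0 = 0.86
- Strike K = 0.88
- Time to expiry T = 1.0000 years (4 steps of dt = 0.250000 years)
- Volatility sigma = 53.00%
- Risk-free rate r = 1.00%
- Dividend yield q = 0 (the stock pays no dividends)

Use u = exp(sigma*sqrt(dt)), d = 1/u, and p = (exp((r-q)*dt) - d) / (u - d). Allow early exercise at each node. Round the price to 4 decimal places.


dt = T/N = 0.250000
u = exp(sigma*sqrt(dt)) = 1.303431; d = 1/u = 0.767206
p = (exp((r-q)*dt) - d) / (u - d) = 0.438803
Discount per step: exp(-r*dt) = 0.997503
Stock lattice S(k, i) with i counting down-moves:
  k=0: S(0,0) = 0.8600
  k=1: S(1,0) = 1.1210; S(1,1) = 0.6598
  k=2: S(2,0) = 1.4611; S(2,1) = 0.8600; S(2,2) = 0.5062
  k=3: S(3,0) = 1.9044; S(3,1) = 1.1210; S(3,2) = 0.6598; S(3,3) = 0.3884
  k=4: S(4,0) = 2.4823; S(4,1) = 1.4611; S(4,2) = 0.8600; S(4,3) = 0.5062; S(4,4) = 0.2980
Terminal payoffs V(N, i) = max(S_T - K, 0):
  V(4,0) = 1.602279; V(4,1) = 0.581082; V(4,2) = 0.000000; V(4,3) = 0.000000; V(4,4) = 0.000000
Backward induction: V(k, i) = exp(-r*dt) * [p * V(k+1, i) + (1-p) * V(k+1, i+1)]; then take max(V_cont, immediate exercise) for American.
  V(3,0) = exp(-r*dt) * [p*1.602279 + (1-p)*0.581082] = 1.026617; exercise = 1.024419; V(3,0) = max -> 1.026617
  V(3,1) = exp(-r*dt) * [p*0.581082 + (1-p)*0.000000] = 0.254344; exercise = 0.240951; V(3,1) = max -> 0.254344
  V(3,2) = exp(-r*dt) * [p*0.000000 + (1-p)*0.000000] = 0.000000; exercise = 0.000000; V(3,2) = max -> 0.000000
  V(3,3) = exp(-r*dt) * [p*0.000000 + (1-p)*0.000000] = 0.000000; exercise = 0.000000; V(3,3) = max -> 0.000000
  V(2,0) = exp(-r*dt) * [p*1.026617 + (1-p)*0.254344] = 0.591738; exercise = 0.581082; V(2,0) = max -> 0.591738
  V(2,1) = exp(-r*dt) * [p*0.254344 + (1-p)*0.000000] = 0.111328; exercise = 0.000000; V(2,1) = max -> 0.111328
  V(2,2) = exp(-r*dt) * [p*0.000000 + (1-p)*0.000000] = 0.000000; exercise = 0.000000; V(2,2) = max -> 0.000000
  V(1,0) = exp(-r*dt) * [p*0.591738 + (1-p)*0.111328] = 0.321329; exercise = 0.240951; V(1,0) = max -> 0.321329
  V(1,1) = exp(-r*dt) * [p*0.111328 + (1-p)*0.000000] = 0.048729; exercise = 0.000000; V(1,1) = max -> 0.048729
  V(0,0) = exp(-r*dt) * [p*0.321329 + (1-p)*0.048729] = 0.167927; exercise = 0.000000; V(0,0) = max -> 0.167927

Answer: Price = V(0,0) = 0.1679


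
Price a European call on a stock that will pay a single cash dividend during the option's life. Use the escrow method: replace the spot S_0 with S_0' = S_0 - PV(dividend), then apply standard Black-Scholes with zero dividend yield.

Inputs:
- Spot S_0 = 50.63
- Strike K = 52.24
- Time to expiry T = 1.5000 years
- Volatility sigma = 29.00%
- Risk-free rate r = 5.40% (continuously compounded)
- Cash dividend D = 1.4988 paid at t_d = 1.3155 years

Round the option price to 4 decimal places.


PV(D) = D * exp(-r * t_d) = 1.4988 * 0.93142743 = 1.39602343
S_0' = S_0 - PV(D) = 50.6300 - 1.39602343 = 49.23397657
d1 = (ln(S_0'/K) + (r + sigma^2/2)*T) / (sigma*sqrt(T)) = 0.23878437
d2 = d1 - sigma*sqrt(T) = -0.11639164
exp(-rT) = 0.92219369
N(d1) = 0.59436361; N(d2) = 0.45367108
C = S_0' * N(d1) - K * exp(-rT) * N(d2) = 49.23397657 * 0.59436361 - 52.2400 * 0.92219369 * 0.45367108 = 7.4071

Answer: Price = 7.4071


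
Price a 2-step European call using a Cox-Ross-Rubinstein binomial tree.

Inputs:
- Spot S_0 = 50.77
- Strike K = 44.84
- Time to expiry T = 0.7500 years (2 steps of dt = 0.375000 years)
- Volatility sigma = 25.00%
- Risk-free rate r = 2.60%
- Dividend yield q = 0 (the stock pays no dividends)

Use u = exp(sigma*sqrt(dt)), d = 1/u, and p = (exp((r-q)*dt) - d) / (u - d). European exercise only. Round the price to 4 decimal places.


dt = T/N = 0.375000
u = exp(sigma*sqrt(dt)) = 1.165433; d = 1/u = 0.858050
p = (exp((r-q)*dt) - d) / (u - d) = 0.493676
Discount per step: exp(-r*dt) = 0.990297
Stock lattice S(k, i) with i counting down-moves:
  k=0: S(0,0) = 50.7700
  k=1: S(1,0) = 59.1691; S(1,1) = 43.5632
  k=2: S(2,0) = 68.9576; S(2,1) = 50.7700; S(2,2) = 37.3794
Terminal payoffs V(N, i) = max(S_T - K, 0):
  V(2,0) = 24.117602; V(2,1) = 5.930000; V(2,2) = 0.000000
Backward induction: V(k, i) = exp(-r*dt) * [p * V(k+1, i) + (1-p) * V(k+1, i+1)].
  V(1,0) = exp(-r*dt) * [p*24.117602 + (1-p)*5.930000] = 14.764124
  V(1,1) = exp(-r*dt) * [p*5.930000 + (1-p)*0.000000] = 2.899093
  V(0,0) = exp(-r*dt) * [p*14.764124 + (1-p)*2.899093] = 8.671609

Answer: Price = V(0,0) = 8.6716


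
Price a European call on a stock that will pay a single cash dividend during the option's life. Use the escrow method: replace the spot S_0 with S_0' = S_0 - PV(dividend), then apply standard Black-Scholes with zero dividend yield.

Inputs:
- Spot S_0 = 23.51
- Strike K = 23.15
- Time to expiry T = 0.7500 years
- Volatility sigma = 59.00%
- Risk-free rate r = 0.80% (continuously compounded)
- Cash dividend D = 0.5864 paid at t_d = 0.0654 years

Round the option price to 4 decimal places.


Answer: Price = 4.5877

Derivation:
PV(D) = D * exp(-r * t_d) = 0.5864 * 0.99947694 = 0.58609328
S_0' = S_0 - PV(D) = 23.5100 - 0.58609328 = 22.92390672
d1 = (ln(S_0'/K) + (r + sigma^2/2)*T) / (sigma*sqrt(T)) = 0.24801215
d2 = d1 - sigma*sqrt(T) = -0.26294283
exp(-rT) = 0.99401796
N(d1) = 0.59793750; N(d2) = 0.39629732
C = S_0' * N(d1) - K * exp(-rT) * N(d2) = 22.92390672 * 0.59793750 - 23.1500 * 0.99401796 * 0.39629732 = 4.5877


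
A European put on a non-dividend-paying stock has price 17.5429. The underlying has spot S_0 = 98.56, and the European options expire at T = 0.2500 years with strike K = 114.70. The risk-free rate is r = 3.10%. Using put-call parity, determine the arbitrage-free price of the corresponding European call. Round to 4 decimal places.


Answer: Call price = 2.2884

Derivation:
Put-call parity: C - P = S_0 * exp(-qT) - K * exp(-rT).
S_0 * exp(-qT) = 98.5600 * 1.00000000 = 98.56000000
K * exp(-rT) = 114.7000 * 0.99227995 = 113.81451070
C = P + S*exp(-qT) - K*exp(-rT)
C = 17.5429 + 98.56000000 - 113.81451070 = 2.2884


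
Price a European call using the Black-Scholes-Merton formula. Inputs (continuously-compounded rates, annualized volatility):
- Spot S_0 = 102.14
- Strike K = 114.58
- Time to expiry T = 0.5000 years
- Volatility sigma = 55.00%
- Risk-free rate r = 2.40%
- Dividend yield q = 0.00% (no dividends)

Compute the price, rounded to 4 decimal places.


Answer: Price = 11.6351

Derivation:
d1 = (ln(S/K) + (r - q + 0.5*sigma^2) * T) / (sigma * sqrt(T)) = -0.07020631
d2 = d1 - sigma * sqrt(T) = -0.45911504
exp(-rT) = 0.98807171; exp(-qT) = 1.00000000
C = S_0 * exp(-qT) * N(d1) - K * exp(-rT) * N(d2)
N(d1) = 0.47201473; N(d2) = 0.32307578
C = 102.1400 * 1.00000000 * 0.47201473 - 114.5800 * 0.98807171 * 0.32307578 = 11.6351


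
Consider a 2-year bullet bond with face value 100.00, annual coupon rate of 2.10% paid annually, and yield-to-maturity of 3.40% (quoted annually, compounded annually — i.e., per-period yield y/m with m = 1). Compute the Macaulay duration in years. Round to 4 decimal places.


Coupon per period c = face * coupon_rate / m = 2.100000
Periods per year m = 1; per-period yield y/m = 0.034000
Number of cashflows N = 2
Cashflows (t years, CF_t, discount factor 1/(1+y/m)^(m*t), PV):
  t = 1.0000: CF_t = 2.100000, DF = 0.967118, PV = 2.030948
  t = 2.0000: CF_t = 102.100000, DF = 0.935317, PV = 95.495886
Price P = sum_t PV_t = 97.526834
Macaulay numerator sum_t t * PV_t:
  t * PV_t at t = 1.0000: 2.030948
  t * PV_t at t = 2.0000: 190.991773
Macaulay duration D = (sum_t t * PV_t) / P = 193.022721 / 97.526834 = 1.979175

Answer: Macaulay duration = 1.9792 years


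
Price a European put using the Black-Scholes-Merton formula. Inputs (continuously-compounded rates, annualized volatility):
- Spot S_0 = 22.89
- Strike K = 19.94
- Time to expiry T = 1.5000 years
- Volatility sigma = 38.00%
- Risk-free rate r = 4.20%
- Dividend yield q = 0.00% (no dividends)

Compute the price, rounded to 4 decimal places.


Answer: Price = 2.0885

Derivation:
d1 = (ln(S/K) + (r - q + 0.5*sigma^2) * T) / (sigma * sqrt(T)) = 0.66452587
d2 = d1 - sigma * sqrt(T) = 0.19912282
exp(-rT) = 0.93894347; exp(-qT) = 1.00000000
P = K * exp(-rT) * N(-d2) - S_0 * exp(-qT) * N(-d1)
N(-d1) = 0.25317690; N(-d2) = 0.42108333
P = 19.9400 * 0.93894347 * 0.42108333 - 22.8900 * 1.00000000 * 0.25317690 = 2.0885


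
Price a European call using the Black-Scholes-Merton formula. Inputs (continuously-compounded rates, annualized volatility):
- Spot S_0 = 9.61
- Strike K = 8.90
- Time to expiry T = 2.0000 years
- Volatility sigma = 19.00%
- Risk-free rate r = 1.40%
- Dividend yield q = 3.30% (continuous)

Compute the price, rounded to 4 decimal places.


Answer: Price = 1.1239

Derivation:
d1 = (ln(S/K) + (r - q + 0.5*sigma^2) * T) / (sigma * sqrt(T)) = 0.27857382
d2 = d1 - sigma * sqrt(T) = 0.00987324
exp(-rT) = 0.97238837; exp(-qT) = 0.93613086
C = S_0 * exp(-qT) * N(d1) - K * exp(-rT) * N(d2)
N(d1) = 0.60971405; N(d2) = 0.50393879
C = 9.6100 * 0.93613086 * 0.60971405 - 8.9000 * 0.97238837 * 0.50393879 = 1.1239


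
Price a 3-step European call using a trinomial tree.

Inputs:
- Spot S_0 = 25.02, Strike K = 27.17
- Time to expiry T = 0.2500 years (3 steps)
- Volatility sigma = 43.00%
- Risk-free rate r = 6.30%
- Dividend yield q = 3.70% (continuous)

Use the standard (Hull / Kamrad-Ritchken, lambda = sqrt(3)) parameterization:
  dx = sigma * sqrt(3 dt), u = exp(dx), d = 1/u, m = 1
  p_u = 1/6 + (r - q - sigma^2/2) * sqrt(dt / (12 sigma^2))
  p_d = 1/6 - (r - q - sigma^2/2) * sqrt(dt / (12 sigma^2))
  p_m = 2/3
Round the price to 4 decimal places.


Answer: Price = V(0,0) = 1.4249

Derivation:
dt = T/N = 0.083333; dx = sigma*sqrt(3*dt) = 0.215000
u = exp(dx) = 1.239862; d = 1/u = 0.806541
p_u = 0.153789, p_m = 0.666667, p_d = 0.179545
Discount per step: exp(-r*dt) = 0.994764
Stock lattice S(k, j) with j the centered position index:
  k=0: S(0,+0) = 25.0200
  k=1: S(1,-1) = 20.1797; S(1,+0) = 25.0200; S(1,+1) = 31.0213
  k=2: S(2,-2) = 16.2757; S(2,-1) = 20.1797; S(2,+0) = 25.0200; S(2,+1) = 31.0213; S(2,+2) = 38.4622
  k=3: S(3,-3) = 13.1271; S(3,-2) = 16.2757; S(3,-1) = 20.1797; S(3,+0) = 25.0200; S(3,+1) = 31.0213; S(3,+2) = 38.4622; S(3,+3) = 47.6878
Terminal payoffs V(N, j) = max(S_T - K, 0):
  V(3,-3) = 0.000000; V(3,-2) = 0.000000; V(3,-1) = 0.000000; V(3,+0) = 0.000000; V(3,+1) = 3.851345; V(3,+2) = 11.292183; V(3,+3) = 20.517795
Backward induction: V(k, j) = exp(-r*dt) * [p_u * V(k+1, j+1) + p_m * V(k+1, j) + p_d * V(k+1, j-1)]
  V(2,-2) = exp(-r*dt) * [p_u*0.000000 + p_m*0.000000 + p_d*0.000000] = 0.000000
  V(2,-1) = exp(-r*dt) * [p_u*0.000000 + p_m*0.000000 + p_d*0.000000] = 0.000000
  V(2,+0) = exp(-r*dt) * [p_u*3.851345 + p_m*0.000000 + p_d*0.000000] = 0.589192
  V(2,+1) = exp(-r*dt) * [p_u*11.292183 + p_m*3.851345 + p_d*0.000000] = 4.281636
  V(2,+2) = exp(-r*dt) * [p_u*20.517795 + p_m*11.292183 + p_d*3.851345] = 11.315454
  V(1,-1) = exp(-r*dt) * [p_u*0.589192 + p_m*0.000000 + p_d*0.000000] = 0.090137
  V(1,+0) = exp(-r*dt) * [p_u*4.281636 + p_m*0.589192 + p_d*0.000000] = 1.045758
  V(1,+1) = exp(-r*dt) * [p_u*11.315454 + p_m*4.281636 + p_d*0.589192] = 4.675788
  V(0,+0) = exp(-r*dt) * [p_u*4.675788 + p_m*1.045758 + p_d*0.090137] = 1.424938


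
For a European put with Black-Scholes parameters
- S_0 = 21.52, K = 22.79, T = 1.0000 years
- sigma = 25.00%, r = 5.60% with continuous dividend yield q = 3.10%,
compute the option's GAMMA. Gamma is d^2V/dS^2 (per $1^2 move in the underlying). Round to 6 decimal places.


d1 = -0.0043564319; d2 = -0.2543564319
phi(d1) = 0.3989384948; exp(-qT) = 0.9694755731; exp(-rT) = 0.9455391359
Gamma = exp(-qT) * phi(d1) / (S * sigma * sqrt(T)) = 0.9694755731 * 0.3989384948 / (21.5200 * 0.2500 * 1.0000000000) = 0.071889

Answer: Gamma = 0.071889


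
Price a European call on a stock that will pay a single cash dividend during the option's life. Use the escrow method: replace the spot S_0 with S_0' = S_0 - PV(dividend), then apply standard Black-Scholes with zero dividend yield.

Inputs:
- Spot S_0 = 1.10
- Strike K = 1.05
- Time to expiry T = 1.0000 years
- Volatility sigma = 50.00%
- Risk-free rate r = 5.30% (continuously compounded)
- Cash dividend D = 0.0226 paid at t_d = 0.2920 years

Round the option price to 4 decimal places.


PV(D) = D * exp(-r * t_d) = 0.0226 * 0.98464314 = 0.02225293
S_0' = S_0 - PV(D) = 1.1000 - 0.02225293 = 1.07774707
d1 = (ln(S_0'/K) + (r + sigma^2/2)*T) / (sigma*sqrt(T)) = 0.40816529
d2 = d1 - sigma*sqrt(T) = -0.09183471
exp(-rT) = 0.94838001
N(d1) = 0.65842384; N(d2) = 0.46341468
C = S_0' * N(d1) - K * exp(-rT) * N(d2) = 1.07774707 * 0.65842384 - 1.0500 * 0.94838001 * 0.46341468 = 0.2481

Answer: Price = 0.2481
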